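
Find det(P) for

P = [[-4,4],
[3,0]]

-12

det(P) = (-4)·0 − 4·3 = 0 − 12 = -12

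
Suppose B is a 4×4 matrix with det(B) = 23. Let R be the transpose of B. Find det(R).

det(Bᵀ) = det(B).
det(R) = (1)·(23) = 23

|R| = 23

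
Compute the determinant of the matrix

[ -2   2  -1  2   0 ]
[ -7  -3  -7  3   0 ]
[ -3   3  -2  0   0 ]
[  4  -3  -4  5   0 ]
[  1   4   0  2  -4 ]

1868

Expand along column 5 (it has 4 zeros):
  + (-4) · M_55   where M_55 = det([-2 2 -1 2; -7 -3 -7 3; -3 3 -2 0; 4 -3 -4 5]) = -467
det = (+1)·(-4)·(-467) = 1868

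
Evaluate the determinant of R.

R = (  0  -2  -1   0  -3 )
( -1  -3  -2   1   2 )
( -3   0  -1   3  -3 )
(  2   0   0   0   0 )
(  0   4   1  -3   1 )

196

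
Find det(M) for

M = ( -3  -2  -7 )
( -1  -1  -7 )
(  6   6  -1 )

Expand along row 1:
  + (-3) · |-1 -7; 6 -1| = (-3)·(1 − (-42)) = -129
  − (-2) · |-1 -7; 6 -1| = −(-2)·(1 − (-42)) = 86
  + (-7) · |-1 -1; 6 6| = (-7)·(-6 − (-6)) = 0
Sum: (-129) + (86) + (0) = -43

The determinant is -43.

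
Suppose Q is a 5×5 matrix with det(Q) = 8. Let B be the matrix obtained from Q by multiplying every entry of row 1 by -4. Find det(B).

det(B) = -32

Scaling one row by -4 multiplies the determinant by -4.
det(B) = (-4)·(8) = -32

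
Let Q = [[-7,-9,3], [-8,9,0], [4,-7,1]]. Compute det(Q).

Expand along row 2:
  − (-8) · |-9 3; -7 1| = −(-8)·(-9 − (-21)) = 96
  + 9 · |-7 3; 4 1| = 9·(-7 − 12) = -171
Sum: (96) + (-171) = -75

-75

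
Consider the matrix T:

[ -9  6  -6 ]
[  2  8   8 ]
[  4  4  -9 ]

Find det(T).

Expand along column 1:
  + (-9) · |8 8; 4 -9| = (-9)·(-72 − 32) = 936
  − 2 · |6 -6; 4 -9| = −2·(-54 − (-24)) = 60
  + 4 · |6 -6; 8 8| = 4·(48 − (-48)) = 384
Sum: (936) + (60) + (384) = 1380

|T| = 1380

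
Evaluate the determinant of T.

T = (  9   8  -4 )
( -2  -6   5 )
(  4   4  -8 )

Expand along row 1:
  + 9 · |-6 5; 4 -8| = 9·(48 − 20) = 252
  − 8 · |-2 5; 4 -8| = −8·(16 − 20) = 32
  + (-4) · |-2 -6; 4 4| = (-4)·(-8 − (-24)) = -64
Sum: (252) + (32) + (-64) = 220

220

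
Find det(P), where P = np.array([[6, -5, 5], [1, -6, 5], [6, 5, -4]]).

29

Expand along row 1:
  + 6 · |-6 5; 5 -4| = 6·(24 − 25) = -6
  − (-5) · |1 5; 6 -4| = −(-5)·(-4 − 30) = -170
  + 5 · |1 -6; 6 5| = 5·(5 − (-36)) = 205
Sum: (-6) + (-170) + (205) = 29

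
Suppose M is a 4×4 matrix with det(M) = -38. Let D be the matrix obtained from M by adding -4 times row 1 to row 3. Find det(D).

Adding a multiple of one row to another leaves the determinant unchanged.
det(D) = (1)·(-38) = -38

-38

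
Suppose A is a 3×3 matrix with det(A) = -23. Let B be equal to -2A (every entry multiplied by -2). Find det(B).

The determinant is 184.

For a 3×3 matrix, det(-2A) = (-2)^3·det(A) = -8·det(A).
det(B) = (-8)·(-23) = 184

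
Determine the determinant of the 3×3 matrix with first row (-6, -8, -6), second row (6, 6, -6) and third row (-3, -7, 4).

Expand along row 1:
  + (-6) · |6 -6; -7 4| = (-6)·(24 − 42) = 108
  − (-8) · |6 -6; -3 4| = −(-8)·(24 − 18) = 48
  + (-6) · |6 6; -3 -7| = (-6)·(-42 − (-18)) = 144
Sum: (108) + (48) + (144) = 300

300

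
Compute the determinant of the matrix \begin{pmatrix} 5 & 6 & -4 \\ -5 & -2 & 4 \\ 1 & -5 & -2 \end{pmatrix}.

-24

Expand along row 1:
  + 5 · |-2 4; -5 -2| = 5·(4 − (-20)) = 120
  − 6 · |-5 4; 1 -2| = −6·(10 − 4) = -36
  + (-4) · |-5 -2; 1 -5| = (-4)·(25 − (-2)) = -108
Sum: (120) + (-36) + (-108) = -24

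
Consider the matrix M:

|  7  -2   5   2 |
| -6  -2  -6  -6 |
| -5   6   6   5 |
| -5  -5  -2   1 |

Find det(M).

-1774

Expand along row 1:
  + (7) · M_11   where M_11 = det([-2 -6 -6; 6 6 5; -5 -2 1]) = 46
  − (-2) · M_12   where M_12 = det([-6 -6 -6; -5 6 5; -5 -2 1]) = -216
  + (5) · M_13   where M_13 = det([-6 -2 -6; -5 6 5; -5 -5 1]) = -476
  − (2) · M_14   where M_14 = det([-6 -2 -6; -5 6 6; -5 -5 -2]) = -358
det = (+1)·(7)·(46) + (-1)·(-2)·(-216) + (+1)·(5)·(-476) + (-1)·(2)·(-358) = -1774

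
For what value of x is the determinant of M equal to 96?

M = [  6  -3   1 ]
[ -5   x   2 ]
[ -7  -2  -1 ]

Expanding along the column containing x, det(M) is linear in x: det(M) = (1)·x + (91).
Set (1)·x + (91) = 96  ⇒  (1)·x = 5  ⇒  x = 5.

x = 5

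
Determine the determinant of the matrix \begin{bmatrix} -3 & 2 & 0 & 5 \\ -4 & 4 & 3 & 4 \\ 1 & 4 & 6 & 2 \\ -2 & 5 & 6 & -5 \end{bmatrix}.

The determinant is -135.

Expand along row 1 (it has 1 zero):
  + (-3) · M_11   where M_11 = det([4 3 4; 4 6 2; 5 6 -5]) = -102
  − (2) · M_12   where M_12 = det([-4 3 4; 1 6 2; -2 6 -5]) = 243
  − (5) · M_14   where M_14 = det([-4 4 3; 1 4 6; -2 5 6]) = -9
det = (+1)·(-3)·(-102) + (-1)·(2)·(243) + (-1)·(5)·(-9) = -135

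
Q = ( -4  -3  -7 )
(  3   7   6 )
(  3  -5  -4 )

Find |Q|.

Expand along row 1:
  + (-4) · |7 6; -5 -4| = (-4)·(-28 − (-30)) = -8
  − (-3) · |3 6; 3 -4| = −(-3)·(-12 − 18) = -90
  + (-7) · |3 7; 3 -5| = (-7)·(-15 − 21) = 252
Sum: (-8) + (-90) + (252) = 154

The determinant is 154.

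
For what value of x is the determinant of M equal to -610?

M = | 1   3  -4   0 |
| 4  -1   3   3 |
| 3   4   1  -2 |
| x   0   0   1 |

Expanding along the column containing x, det(M) is linear in x: det(M) = (67)·x + (-74).
Set (67)·x + (-74) = -610  ⇒  (67)·x = -536  ⇒  x = -8.

x = -8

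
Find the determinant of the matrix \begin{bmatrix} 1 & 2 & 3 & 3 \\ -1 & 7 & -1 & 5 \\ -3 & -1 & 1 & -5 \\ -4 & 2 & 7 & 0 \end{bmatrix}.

316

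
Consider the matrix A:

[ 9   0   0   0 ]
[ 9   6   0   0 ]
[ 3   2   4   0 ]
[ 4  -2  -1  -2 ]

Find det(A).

A is lower triangular, so det(A) is the product of the diagonal entries:
det = (9) · (6) · (4) · (-2) = -432

-432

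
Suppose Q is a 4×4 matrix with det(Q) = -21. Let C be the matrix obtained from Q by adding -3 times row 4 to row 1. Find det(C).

Adding a multiple of one row to another leaves the determinant unchanged.
det(C) = (1)·(-21) = -21

-21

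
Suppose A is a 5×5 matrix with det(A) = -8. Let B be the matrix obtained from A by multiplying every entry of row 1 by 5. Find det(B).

-40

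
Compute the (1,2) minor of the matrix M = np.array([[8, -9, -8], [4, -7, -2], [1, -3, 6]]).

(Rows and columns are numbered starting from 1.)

The minor is 26.

Delete row 1 and column 2; the remaining 2×2 submatrix is [4 -2; 1 6].
Its determinant is 4·6 − (-2)·1 = 26.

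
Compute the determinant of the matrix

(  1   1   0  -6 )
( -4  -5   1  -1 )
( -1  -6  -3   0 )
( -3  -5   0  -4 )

Expand along column 3 (it has 2 zeros):
  − (1) · M_23   where M_23 = det([1 1 -6; -1 -6 0; -3 -5 -4]) = 98
  + (-3) · M_33   where M_33 = det([1 1 -6; -4 -5 -1; -3 -5 -4]) = -28
det = (-1)·(1)·(98) + (+1)·(-3)·(-28) = -14

-14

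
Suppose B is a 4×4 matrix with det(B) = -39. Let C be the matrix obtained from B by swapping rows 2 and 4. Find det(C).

The determinant is 39.

Swapping two rows multiplies the determinant by −1.
det(C) = (-1)·(-39) = 39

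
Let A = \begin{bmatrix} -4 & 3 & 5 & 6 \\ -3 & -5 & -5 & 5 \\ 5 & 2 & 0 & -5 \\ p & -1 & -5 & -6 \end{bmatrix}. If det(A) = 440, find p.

Expanding along the column containing p, det(A) is linear in p: det(A) = (-60)·p + (440).
Set (-60)·p + (440) = 440  ⇒  (-60)·p = 0  ⇒  p = 0.

0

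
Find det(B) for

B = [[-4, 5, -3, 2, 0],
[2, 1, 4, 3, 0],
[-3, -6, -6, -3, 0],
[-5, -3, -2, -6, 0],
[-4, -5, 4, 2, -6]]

Expand along column 5 (it has 4 zeros):
  + (-6) · M_55   where M_55 = det([-4 5 -3 2; 2 1 4 3; -3 -6 -6 -3; -5 -3 -2 -6]) = 684
det = (+1)·(-6)·(684) = -4104

|B| = -4104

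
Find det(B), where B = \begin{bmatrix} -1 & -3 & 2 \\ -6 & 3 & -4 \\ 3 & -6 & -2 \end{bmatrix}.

det(B) = 156

Expand along column 1:
  + (-1) · |3 -4; -6 -2| = (-1)·(-6 − 24) = 30
  − (-6) · |-3 2; -6 -2| = −(-6)·(6 − (-12)) = 108
  + 3 · |-3 2; 3 -4| = 3·(12 − 6) = 18
Sum: (30) + (108) + (18) = 156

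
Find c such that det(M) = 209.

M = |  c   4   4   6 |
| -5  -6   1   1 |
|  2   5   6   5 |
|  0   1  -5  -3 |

Expanding along the column containing c, det(M) is linear in c: det(M) = (-53)·c + (-162).
Set (-53)·c + (-162) = 209  ⇒  (-53)·c = 371  ⇒  c = -7.

-7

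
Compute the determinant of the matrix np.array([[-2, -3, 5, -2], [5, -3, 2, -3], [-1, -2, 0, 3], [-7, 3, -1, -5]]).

542

Expand along row 3 (it has 1 zero):
  + (-1) · M_31   where M_31 = det([-3 5 -2; -3 2 -3; 3 -1 -5]) = -75
  − (-2) · M_32   where M_32 = det([-2 5 -2; 5 2 -3; -7 -1 -5]) = 238
  − (3) · M_34   where M_34 = det([-2 -3 5; 5 -3 2; -7 3 -1]) = 3
det = (+1)·(-1)·(-75) + (-1)·(-2)·(238) + (-1)·(3)·(3) = 542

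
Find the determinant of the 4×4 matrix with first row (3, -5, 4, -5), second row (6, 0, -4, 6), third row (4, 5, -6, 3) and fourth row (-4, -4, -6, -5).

The determinant is -3204.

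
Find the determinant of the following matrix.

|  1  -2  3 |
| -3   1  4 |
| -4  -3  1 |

The determinant is 78.

Expand along row 1:
  + 1 · |1 4; -3 1| = 1·(1 − (-12)) = 13
  − (-2) · |-3 4; -4 1| = −(-2)·(-3 − (-16)) = 26
  + 3 · |-3 1; -4 -3| = 3·(9 − (-4)) = 39
Sum: (13) + (26) + (39) = 78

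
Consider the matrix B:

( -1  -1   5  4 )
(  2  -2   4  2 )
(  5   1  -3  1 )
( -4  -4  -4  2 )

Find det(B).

Expand along row 1:
  + (-1) · M_11   where M_11 = det([-2 4 2; 1 -3 1; -4 -4 2]) = -52
  − (-1) · M_12   where M_12 = det([2 4 2; 5 -3 1; -4 -4 2]) = -124
  + (5) · M_13   where M_13 = det([2 -2 2; 5 1 1; -4 -4 2]) = 8
  − (4) · M_14   where M_14 = det([2 -2 4; 5 1 -3; -4 -4 -4]) = -160
det = (+1)·(-1)·(-52) + (-1)·(-1)·(-124) + (+1)·(5)·(8) + (-1)·(4)·(-160) = 608

det(B) = 608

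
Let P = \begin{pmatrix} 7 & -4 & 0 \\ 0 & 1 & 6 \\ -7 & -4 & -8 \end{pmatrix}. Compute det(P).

The determinant is 280.

Expand along row 1:
  + 7 · |1 6; -4 -8| = 7·(-8 − (-24)) = 112
  − (-4) · |0 6; -7 -8| = −(-4)·(0 − (-42)) = 168
Sum: (112) + (168) = 280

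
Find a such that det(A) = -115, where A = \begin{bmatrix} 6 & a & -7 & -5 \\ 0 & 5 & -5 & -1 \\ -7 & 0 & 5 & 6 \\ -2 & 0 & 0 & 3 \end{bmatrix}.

Expanding along the column containing a, det(A) is linear in a: det(A) = (55)·a + (-115).
Set (55)·a + (-115) = -115  ⇒  (55)·a = 0  ⇒  a = 0.

a = 0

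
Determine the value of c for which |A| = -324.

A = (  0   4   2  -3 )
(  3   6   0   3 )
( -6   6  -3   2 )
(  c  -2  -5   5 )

Expanding along the column containing c, det(A) is linear in c: det(A) = (-102)·c + (-528).
Set (-102)·c + (-528) = -324  ⇒  (-102)·c = 204  ⇒  c = -2.

c = -2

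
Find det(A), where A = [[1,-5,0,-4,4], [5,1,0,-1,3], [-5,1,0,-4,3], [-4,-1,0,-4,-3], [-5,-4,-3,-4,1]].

-3021

Expand along column 3 (it has 4 zeros):
  + (-3) · M_53   where M_53 = det([1 -5 -4 4; 5 1 -1 3; -5 1 -4 3; -4 -1 -4 -3]) = 1007
det = (+1)·(-3)·(1007) = -3021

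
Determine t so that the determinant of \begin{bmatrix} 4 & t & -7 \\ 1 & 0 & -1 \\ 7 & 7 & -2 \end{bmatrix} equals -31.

2

Expanding along the column containing t, det(A) is linear in t: det(A) = (-5)·t + (-21).
Set (-5)·t + (-21) = -31  ⇒  (-5)·t = -10  ⇒  t = 2.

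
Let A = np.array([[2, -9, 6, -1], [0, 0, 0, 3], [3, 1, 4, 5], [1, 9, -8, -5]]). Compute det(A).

Expand along row 2 (it has 3 zeros):
  + (3) · M_24   where M_24 = det([2 -9 6; 3 1 4; 1 9 -8]) = -184
det = (+1)·(3)·(-184) = -552

The determinant is -552.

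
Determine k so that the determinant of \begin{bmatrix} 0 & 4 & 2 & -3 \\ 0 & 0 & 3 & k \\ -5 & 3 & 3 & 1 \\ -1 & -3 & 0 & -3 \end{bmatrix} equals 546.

Expanding along the row containing k, det(B) is linear in k: det(B) = (24)·k + (354).
Set (24)·k + (354) = 546  ⇒  (24)·k = 192  ⇒  k = 8.

8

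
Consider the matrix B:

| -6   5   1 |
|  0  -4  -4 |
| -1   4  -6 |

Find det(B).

Expand along column 1:
  + (-6) · |-4 -4; 4 -6| = (-6)·(24 − (-16)) = -240
  + (-1) · |5 1; -4 -4| = (-1)·(-20 − (-4)) = 16
Sum: (-240) + (16) = -224

det(B) = -224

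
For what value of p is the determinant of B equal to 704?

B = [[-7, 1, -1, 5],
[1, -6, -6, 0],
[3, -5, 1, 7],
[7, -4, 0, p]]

Expanding along the row containing p, det(B) is linear in p: det(B) = (220)·p + (264).
Set (220)·p + (264) = 704  ⇒  (220)·p = 440  ⇒  p = 2.

2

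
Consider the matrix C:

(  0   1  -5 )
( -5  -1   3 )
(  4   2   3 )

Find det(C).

det(C) = 57

Expand along row 1:
  − 1 · |-5 3; 4 3| = −1·(-15 − 12) = 27
  + (-5) · |-5 -1; 4 2| = (-5)·(-10 − (-4)) = 30
Sum: (27) + (30) = 57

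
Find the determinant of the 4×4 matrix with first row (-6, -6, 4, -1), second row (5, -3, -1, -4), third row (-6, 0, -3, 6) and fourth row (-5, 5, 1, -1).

1470

Expand along row 3 (it has 1 zero):
  + (-6) · M_31   where M_31 = det([-6 4 -1; -3 -1 -4; 5 1 -1]) = -124
  + (-3) · M_33   where M_33 = det([-6 -6 -1; 5 -3 -4; -5 5 -1]) = -298
  − (6) · M_34   where M_34 = det([-6 -6 4; 5 -3 -1; -5 5 1]) = 28
det = (+1)·(-6)·(-124) + (+1)·(-3)·(-298) + (-1)·(6)·(28) = 1470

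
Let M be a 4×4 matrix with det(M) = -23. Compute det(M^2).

529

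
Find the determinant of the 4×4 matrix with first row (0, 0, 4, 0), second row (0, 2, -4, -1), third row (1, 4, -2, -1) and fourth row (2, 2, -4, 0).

Expand along row 1 (it has 3 zeros):
  + (4) · M_13   where M_13 = det([0 2 -1; 1 4 -1; 2 2 0]) = 2
det = (+1)·(4)·(2) = 8

8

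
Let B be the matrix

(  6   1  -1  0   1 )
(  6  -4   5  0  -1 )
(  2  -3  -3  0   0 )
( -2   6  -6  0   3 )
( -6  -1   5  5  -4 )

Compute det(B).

|B| = -990

Expand along column 4 (it has 4 zeros):
  − (5) · M_54   where M_54 = det([6 1 -1 1; 6 -4 5 -1; 2 -3 -3 0; -2 6 -6 3]) = 198
det = (-1)·(5)·(198) = -990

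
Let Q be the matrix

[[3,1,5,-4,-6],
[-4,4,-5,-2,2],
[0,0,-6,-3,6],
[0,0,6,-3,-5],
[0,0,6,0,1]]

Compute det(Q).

3744

Q is block upper-triangular with a 2×2 block and a 3×3 block on the diagonal, so its determinant equals the product of the determinants of the diagonal blocks.
det of the 2×2 block = 16
det of the 3×3 block = 234
det = (16)·(234) = 3744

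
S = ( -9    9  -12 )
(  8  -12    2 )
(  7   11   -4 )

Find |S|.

Expand along column 1:
  + (-9) · |-12 2; 11 -4| = (-9)·(48 − 22) = -234
  − 8 · |9 -12; 11 -4| = −8·(-36 − (-132)) = -768
  + 7 · |9 -12; -12 2| = 7·(18 − 144) = -882
Sum: (-234) + (-768) + (-882) = -1884

|S| = -1884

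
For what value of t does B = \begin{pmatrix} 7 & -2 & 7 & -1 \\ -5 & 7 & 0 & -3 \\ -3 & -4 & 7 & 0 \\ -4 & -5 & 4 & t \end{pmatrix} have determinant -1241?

Expanding along the column containing t, det(B) is linear in t: det(B) = (560)·t + (-681).
Set (560)·t + (-681) = -1241  ⇒  (560)·t = -560  ⇒  t = -1.

-1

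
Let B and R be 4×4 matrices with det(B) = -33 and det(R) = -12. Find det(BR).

|BR| = 396

det(BR) = det(B)·det(R) = (-33)·(-12) = 396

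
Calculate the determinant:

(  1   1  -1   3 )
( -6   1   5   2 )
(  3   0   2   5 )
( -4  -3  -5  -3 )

Expand along row 3 (it has 1 zero):
  + (3) · M_31   where M_31 = det([1 -1 3; 1 5 2; -3 -5 -3]) = 28
  + (2) · M_33   where M_33 = det([1 1 3; -6 1 2; -4 -3 -3]) = 43
  − (5) · M_34   where M_34 = det([1 1 -1; -6 1 5; -4 -3 -5]) = -62
det = (+1)·(3)·(28) + (+1)·(2)·(43) + (-1)·(5)·(-62) = 480

The determinant is 480.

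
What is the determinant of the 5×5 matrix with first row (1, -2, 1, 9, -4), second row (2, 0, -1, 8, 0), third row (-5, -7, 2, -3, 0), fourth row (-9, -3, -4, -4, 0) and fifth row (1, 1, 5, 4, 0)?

-8640

Expand along column 5 (it has 4 zeros):
  + (-4) · M_15   where M_15 = det([2 0 -1 8; -5 -7 2 -3; -9 -3 -4 -4; 1 1 5 4]) = 2160
det = (+1)·(-4)·(2160) = -8640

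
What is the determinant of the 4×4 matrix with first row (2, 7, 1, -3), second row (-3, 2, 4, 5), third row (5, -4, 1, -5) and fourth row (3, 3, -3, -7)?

-337

Expand along row 1:
  + (2) · M_11   where M_11 = det([2 4 5; -4 1 -5; 3 -3 -7]) = -171
  − (7) · M_12   where M_12 = det([-3 4 5; 5 1 -5; 3 -3 -7]) = 56
  + (1) · M_13   where M_13 = det([-3 2 5; 5 -4 -5; 3 3 -7]) = 46
  − (-3) · M_14   where M_14 = det([-3 2 4; 5 -4 1; 3 3 -3]) = 117
det = (+1)·(2)·(-171) + (-1)·(7)·(56) + (+1)·(1)·(46) + (-1)·(-3)·(117) = -337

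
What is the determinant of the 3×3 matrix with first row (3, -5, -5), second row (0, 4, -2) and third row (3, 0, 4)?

Expand along row 2:
  + 4 · |3 -5; 3 4| = 4·(12 − (-15)) = 108
  − (-2) · |3 -5; 3 0| = −(-2)·(0 − (-15)) = 30
Sum: (108) + (30) = 138

The determinant is 138.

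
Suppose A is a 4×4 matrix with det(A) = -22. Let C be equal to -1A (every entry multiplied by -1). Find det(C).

For a 4×4 matrix, det(-1A) = (-1)^4·det(A) = 1·det(A).
det(C) = (1)·(-22) = -22

-22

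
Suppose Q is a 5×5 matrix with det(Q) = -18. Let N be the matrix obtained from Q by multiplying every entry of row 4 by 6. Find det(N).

-108

Scaling one row by 6 multiplies the determinant by 6.
det(N) = (6)·(-18) = -108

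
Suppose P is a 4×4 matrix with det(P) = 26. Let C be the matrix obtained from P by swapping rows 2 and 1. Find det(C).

The determinant is -26.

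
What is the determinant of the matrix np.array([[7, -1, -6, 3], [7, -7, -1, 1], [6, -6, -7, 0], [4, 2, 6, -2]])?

-1596

Expand along row 3 (it has 1 zero):
  + (6) · M_31   where M_31 = det([-1 -6 3; -7 -1 1; 2 6 -2]) = -44
  − (-6) · M_32   where M_32 = det([7 -6 3; 7 -1 1; 4 6 -2]) = 2
  + (-7) · M_33   where M_33 = det([7 -1 3; 7 -7 1; 4 2 -2]) = 192
det = (+1)·(6)·(-44) + (-1)·(-6)·(2) + (+1)·(-7)·(192) = -1596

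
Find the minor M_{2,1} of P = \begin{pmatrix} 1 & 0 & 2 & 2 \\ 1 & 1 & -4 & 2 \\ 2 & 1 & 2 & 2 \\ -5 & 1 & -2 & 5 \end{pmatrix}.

-14

Delete row 2 and column 1; the remaining 3×3 submatrix is [0 2 2; 1 2 2; 1 -2 5].
Its determinant is -14.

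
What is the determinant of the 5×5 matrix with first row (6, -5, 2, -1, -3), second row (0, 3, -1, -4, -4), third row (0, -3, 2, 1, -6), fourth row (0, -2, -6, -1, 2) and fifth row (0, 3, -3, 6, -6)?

The determinant is 14220.

Expand along column 1 (it has 4 zeros):
  + (6) · M_11   where M_11 = det([3 -1 -4 -4; -3 2 1 -6; -2 -6 -1 2; 3 -3 6 -6]) = 2370
det = (+1)·(6)·(2370) = 14220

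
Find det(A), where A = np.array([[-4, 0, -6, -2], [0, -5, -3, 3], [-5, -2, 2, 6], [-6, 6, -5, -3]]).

det(A) = 712

Expand along row 1 (it has 1 zero):
  + (-4) · M_11   where M_11 = det([-5 -3 3; -2 2 6; 6 -5 -3]) = -216
  + (-6) · M_13   where M_13 = det([0 -5 3; -5 -2 6; -6 6 -3]) = 129
  − (-2) · M_14   where M_14 = det([0 -5 -3; -5 -2 2; -6 6 -5]) = 311
det = (+1)·(-4)·(-216) + (+1)·(-6)·(129) + (-1)·(-2)·(311) = 712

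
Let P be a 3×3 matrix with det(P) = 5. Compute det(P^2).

det(P^2) = (det P)^2 = (5)^2 = 25

25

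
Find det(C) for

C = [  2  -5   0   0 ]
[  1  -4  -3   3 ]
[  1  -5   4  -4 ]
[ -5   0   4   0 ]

The determinant is -108.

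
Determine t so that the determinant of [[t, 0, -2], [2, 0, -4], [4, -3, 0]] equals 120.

t = -9

Expanding along the row containing t, det(M) is linear in t: det(M) = (-12)·t + (12).
Set (-12)·t + (12) = 120  ⇒  (-12)·t = 108  ⇒  t = -9.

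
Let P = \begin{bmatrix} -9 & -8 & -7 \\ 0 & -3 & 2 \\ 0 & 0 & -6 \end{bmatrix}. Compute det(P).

P is upper triangular, so det(P) is the product of the diagonal entries:
det = (-9) · (-3) · (-6) = -162

det(P) = -162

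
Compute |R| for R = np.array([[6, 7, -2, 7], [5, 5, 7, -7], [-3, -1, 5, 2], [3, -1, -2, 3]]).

-2433

Expand along row 1:
  + (6) · M_11   where M_11 = det([5 7 -7; -1 5 2; -1 -2 3]) = 53
  − (7) · M_12   where M_12 = det([5 7 -7; -3 5 2; 3 -2 3]) = 263
  + (-2) · M_13   where M_13 = det([5 5 -7; -3 -1 2; 3 -1 3]) = 28
  − (7) · M_14   where M_14 = det([5 5 7; -3 -1 5; 3 -1 -2]) = 122
det = (+1)·(6)·(53) + (-1)·(7)·(263) + (+1)·(-2)·(28) + (-1)·(7)·(122) = -2433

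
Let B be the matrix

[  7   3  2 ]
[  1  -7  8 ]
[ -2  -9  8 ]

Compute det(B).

Expand along row 1:
  + 7 · |-7 8; -9 8| = 7·(-56 − (-72)) = 112
  − 3 · |1 8; -2 8| = −3·(8 − (-16)) = -72
  + 2 · |1 -7; -2 -9| = 2·(-9 − 14) = -46
Sum: (112) + (-72) + (-46) = -6

The determinant is -6.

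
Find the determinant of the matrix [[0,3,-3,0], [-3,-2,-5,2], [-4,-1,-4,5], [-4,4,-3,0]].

-321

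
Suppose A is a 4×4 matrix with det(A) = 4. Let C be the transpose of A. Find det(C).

The determinant is 4.

det(Aᵀ) = det(A).
det(C) = (1)·(4) = 4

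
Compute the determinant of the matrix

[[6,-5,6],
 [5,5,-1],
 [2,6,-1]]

Expand along column 1:
  + 6 · |5 -1; 6 -1| = 6·(-5 − (-6)) = 6
  − 5 · |-5 6; 6 -1| = −5·(5 − 36) = 155
  + 2 · |-5 6; 5 -1| = 2·(5 − 30) = -50
Sum: (6) + (155) + (-50) = 111

111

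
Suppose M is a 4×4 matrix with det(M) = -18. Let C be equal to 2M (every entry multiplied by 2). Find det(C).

For a 4×4 matrix, det(2M) = 2^4·det(M) = 16·det(M).
det(C) = (16)·(-18) = -288

The determinant is -288.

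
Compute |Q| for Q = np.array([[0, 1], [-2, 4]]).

det(Q) = 0·4 − 1·(-2) = 0 − (-2) = 2

det(Q) = 2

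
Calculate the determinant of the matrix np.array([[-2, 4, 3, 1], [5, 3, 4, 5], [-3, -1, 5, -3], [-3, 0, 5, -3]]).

The determinant is 111.

Expand along row 4 (it has 1 zero):
  − (-3) · M_41   where M_41 = det([4 3 1; 3 4 5; -1 5 -3]) = -117
  − (5) · M_43   where M_43 = det([-2 4 1; 5 3 5; -3 -1 -3]) = 12
  + (-3) · M_44   where M_44 = det([-2 4 3; 5 3 4; -3 -1 5]) = -174
det = (-1)·(-3)·(-117) + (-1)·(5)·(12) + (+1)·(-3)·(-174) = 111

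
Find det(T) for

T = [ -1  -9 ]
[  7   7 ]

det(T) = (-1)·7 − (-9)·7 = -7 − (-63) = 56

The determinant is 56.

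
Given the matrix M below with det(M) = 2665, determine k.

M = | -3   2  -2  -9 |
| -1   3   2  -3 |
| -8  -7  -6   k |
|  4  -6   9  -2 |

Expanding along the row containing k, det(M) is linear in k: det(M) = (71)·k + (3020).
Set (71)·k + (3020) = 2665  ⇒  (71)·k = -355  ⇒  k = -5.

-5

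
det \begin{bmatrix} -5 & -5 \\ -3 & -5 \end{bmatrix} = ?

10

det = (-5)·(-5) − (-5)·(-3) = 25 − 15 = 10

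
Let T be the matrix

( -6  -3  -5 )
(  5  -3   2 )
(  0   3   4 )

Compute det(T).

Expand along row 3:
  − 3 · |-6 -5; 5 2| = −3·(-12 − (-25)) = -39
  + 4 · |-6 -3; 5 -3| = 4·(18 − (-15)) = 132
Sum: (-39) + (132) = 93

det(T) = 93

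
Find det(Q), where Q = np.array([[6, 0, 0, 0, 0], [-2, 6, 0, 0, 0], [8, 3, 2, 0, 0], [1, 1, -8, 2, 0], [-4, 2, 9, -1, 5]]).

det(Q) = 720

Q is lower triangular, so det(Q) is the product of the diagonal entries:
det = (6) · (6) · (2) · (2) · (5) = 720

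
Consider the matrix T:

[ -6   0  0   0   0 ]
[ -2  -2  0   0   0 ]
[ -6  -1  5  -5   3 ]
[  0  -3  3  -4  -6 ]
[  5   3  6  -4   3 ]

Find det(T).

972

T is block lower-triangular with a 2×2 block and a 3×3 block on the diagonal, so its determinant equals the product of the determinants of the diagonal blocks.
det of the 2×2 block = 12
det of the 3×3 block = 81
det = (12)·(81) = 972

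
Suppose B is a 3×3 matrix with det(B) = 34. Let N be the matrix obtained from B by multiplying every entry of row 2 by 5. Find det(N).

170

Scaling one row by 5 multiplies the determinant by 5.
det(N) = (5)·(34) = 170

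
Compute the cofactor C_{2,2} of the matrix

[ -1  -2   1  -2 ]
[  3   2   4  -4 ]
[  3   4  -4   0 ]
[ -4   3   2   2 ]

Delete row 2 and column 2; the remaining 3×3 submatrix is [-1 1 -2; 3 -4 0; -4 2 2].
Its determinant is 22.
The cofactor carries sign (−1)^(2+2) = +1, so C_{2,2} = +(22) = 22.

22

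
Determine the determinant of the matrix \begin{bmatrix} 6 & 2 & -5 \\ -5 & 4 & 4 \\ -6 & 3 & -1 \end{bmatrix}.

Expand along column 1:
  + 6 · |4 4; 3 -1| = 6·(-4 − 12) = -96
  − (-5) · |2 -5; 3 -1| = −(-5)·(-2 − (-15)) = 65
  + (-6) · |2 -5; 4 4| = (-6)·(8 − (-20)) = -168
Sum: (-96) + (65) + (-168) = -199

-199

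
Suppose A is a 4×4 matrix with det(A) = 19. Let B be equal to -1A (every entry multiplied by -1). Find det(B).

For a 4×4 matrix, det(-1A) = (-1)^4·det(A) = 1·det(A).
det(B) = (1)·(19) = 19

19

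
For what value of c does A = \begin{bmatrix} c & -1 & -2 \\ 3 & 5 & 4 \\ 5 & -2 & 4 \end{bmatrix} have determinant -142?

Expanding along the row containing c, det(A) is linear in c: det(A) = (28)·c + (54).
Set (28)·c + (54) = -142  ⇒  (28)·c = -196  ⇒  c = -7.

c = -7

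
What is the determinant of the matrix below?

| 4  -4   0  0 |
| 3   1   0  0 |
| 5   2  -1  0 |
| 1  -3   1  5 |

The matrix is block lower-triangular with a 2×2 block and a 2×2 block on the diagonal, so its determinant equals the product of the determinants of the diagonal blocks.
det of the 2×2 block = 16
det of the 2×2 block = -5
det = (16)·(-5) = -80

-80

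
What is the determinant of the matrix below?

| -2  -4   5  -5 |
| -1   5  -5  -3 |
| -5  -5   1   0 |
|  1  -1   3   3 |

436

Expand along row 3 (it has 1 zero):
  + (-5) · M_31   where M_31 = det([-4 5 -5; 5 -5 -3; -1 3 3]) = -86
  − (-5) · M_32   where M_32 = det([-2 5 -5; -1 -5 -3; 1 3 3]) = 2
  + (1) · M_33   where M_33 = det([-2 -4 -5; -1 5 -3; 1 -1 3]) = -4
det = (+1)·(-5)·(-86) + (-1)·(-5)·(2) + (+1)·(1)·(-4) = 436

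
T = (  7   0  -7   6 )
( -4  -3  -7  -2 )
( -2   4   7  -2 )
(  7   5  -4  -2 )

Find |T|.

Expand along row 1 (it has 1 zero):
  + (7) · M_11   where M_11 = det([-3 -7 -2; 4 7 -2; 5 -4 -2]) = 182
  + (-7) · M_13   where M_13 = det([-4 -3 -2; -2 4 -2; 7 5 -2]) = 122
  − (6) · M_14   where M_14 = det([-4 -3 -7; -2 4 7; 7 5 -4]) = 347
det = (+1)·(7)·(182) + (+1)·(-7)·(122) + (-1)·(6)·(347) = -1662

-1662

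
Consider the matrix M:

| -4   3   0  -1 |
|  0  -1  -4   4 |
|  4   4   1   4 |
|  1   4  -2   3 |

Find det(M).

255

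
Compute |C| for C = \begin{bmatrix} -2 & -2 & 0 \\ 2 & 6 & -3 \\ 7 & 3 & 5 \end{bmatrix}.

|C| = -16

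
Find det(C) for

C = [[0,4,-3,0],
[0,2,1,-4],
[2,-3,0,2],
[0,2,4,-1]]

Expand along column 1 (it has 3 zeros):
  + (2) · M_31   where M_31 = det([4 -3 0; 2 1 -4; 2 4 -1]) = 78
det = (+1)·(2)·(78) = 156

The determinant is 156.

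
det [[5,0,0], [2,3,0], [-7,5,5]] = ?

The matrix is lower triangular, so the determinant is the product of the diagonal entries:
det = (5) · (3) · (5) = 75

75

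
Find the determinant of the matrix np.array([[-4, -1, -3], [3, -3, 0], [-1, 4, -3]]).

-72

Expand along column 3:
  + (-3) · |3 -3; -1 4| = (-3)·(12 − 3) = -27
  + (-3) · |-4 -1; 3 -3| = (-3)·(12 − (-3)) = -45
Sum: (-27) + (-45) = -72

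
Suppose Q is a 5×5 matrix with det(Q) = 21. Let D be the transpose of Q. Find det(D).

21

det(Qᵀ) = det(Q).
det(D) = (1)·(21) = 21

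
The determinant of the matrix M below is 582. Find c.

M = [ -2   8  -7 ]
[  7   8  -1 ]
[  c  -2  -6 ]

c = 1

Expanding along the column containing c, det(M) is linear in c: det(M) = (48)·c + (534).
Set (48)·c + (534) = 582  ⇒  (48)·c = 48  ⇒  c = 1.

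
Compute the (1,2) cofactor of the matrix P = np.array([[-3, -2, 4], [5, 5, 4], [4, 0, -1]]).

Delete row 1 and column 2; the remaining 2×2 submatrix is [5 4; 4 -1].
Its determinant is 5·(-1) − 4·4 = -21.
The cofactor carries sign (−1)^(1+2) = −1, so C_{1,2} = −(-21) = 21.

21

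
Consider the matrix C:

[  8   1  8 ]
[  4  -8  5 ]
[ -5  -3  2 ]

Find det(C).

The determinant is -457.

Expand along row 1:
  + 8 · |-8 5; -3 2| = 8·(-16 − (-15)) = -8
  − 1 · |4 5; -5 2| = −1·(8 − (-25)) = -33
  + 8 · |4 -8; -5 -3| = 8·(-12 − 40) = -416
Sum: (-8) + (-33) + (-416) = -457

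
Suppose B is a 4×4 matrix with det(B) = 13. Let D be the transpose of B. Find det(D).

det(Bᵀ) = det(B).
det(D) = (1)·(13) = 13

|D| = 13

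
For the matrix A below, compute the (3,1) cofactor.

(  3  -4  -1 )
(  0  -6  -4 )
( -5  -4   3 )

Delete row 3 and column 1; the remaining 2×2 submatrix is [-4 -1; -6 -4].
Its determinant is (-4)·(-4) − (-1)·(-6) = 10.
The cofactor carries sign (−1)^(3+1) = +1, so C_{3,1} = +(10) = 10.

The cofactor is 10.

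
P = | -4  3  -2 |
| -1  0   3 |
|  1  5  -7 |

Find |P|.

|P| = 58

Expand along column 2:
  − 3 · |-1 3; 1 -7| = −3·(7 − 3) = -12
  − 5 · |-4 -2; -1 3| = −5·(-12 − 2) = 70
Sum: (-12) + (70) = 58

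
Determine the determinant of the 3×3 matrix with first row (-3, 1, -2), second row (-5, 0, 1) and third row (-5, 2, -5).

-4

Expand along column 2:
  − 1 · |-5 1; -5 -5| = −1·(25 − (-5)) = -30
  − 2 · |-3 -2; -5 1| = −2·(-3 − 10) = 26
Sum: (-30) + (26) = -4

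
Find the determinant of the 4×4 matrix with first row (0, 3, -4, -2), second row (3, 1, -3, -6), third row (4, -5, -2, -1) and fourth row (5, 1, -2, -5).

Expand along row 1 (it has 1 zero):
  − (3) · M_12   where M_12 = det([3 -3 -6; 4 -2 -1; 5 -2 -5]) = -33
  + (-4) · M_13   where M_13 = det([3 1 -6; 4 -5 -1; 5 1 -5]) = -81
  − (-2) · M_14   where M_14 = det([3 1 -3; 4 -5 -2; 5 1 -2]) = -53
det = (-1)·(3)·(-33) + (+1)·(-4)·(-81) + (-1)·(-2)·(-53) = 317

317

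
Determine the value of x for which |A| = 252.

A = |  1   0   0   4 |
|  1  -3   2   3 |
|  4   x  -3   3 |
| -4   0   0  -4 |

Expanding along the column containing x, det(A) is linear in x: det(A) = (-24)·x + (108).
Set (-24)·x + (108) = 252  ⇒  (-24)·x = 144  ⇒  x = -6.

x = -6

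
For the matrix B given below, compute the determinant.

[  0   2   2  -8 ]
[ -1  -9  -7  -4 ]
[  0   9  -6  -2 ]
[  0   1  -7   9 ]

154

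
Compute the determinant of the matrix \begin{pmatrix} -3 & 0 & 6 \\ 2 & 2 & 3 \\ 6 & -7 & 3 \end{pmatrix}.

-237

Expand along column 2:
  + 2 · |-3 6; 6 3| = 2·(-9 − 36) = -90
  − (-7) · |-3 6; 2 3| = −(-7)·(-9 − 12) = -147
Sum: (-90) + (-147) = -237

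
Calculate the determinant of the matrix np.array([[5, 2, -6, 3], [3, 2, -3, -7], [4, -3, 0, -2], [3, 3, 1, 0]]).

1309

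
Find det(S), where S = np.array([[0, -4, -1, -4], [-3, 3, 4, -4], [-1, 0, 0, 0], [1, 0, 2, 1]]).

69

Expand along row 3 (it has 3 zeros):
  + (-1) · M_31   where M_31 = det([-4 -1 -4; 3 4 -4; 0 2 1]) = -69
det = (+1)·(-1)·(-69) = 69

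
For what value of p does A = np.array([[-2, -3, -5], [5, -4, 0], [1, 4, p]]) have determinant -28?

Expanding along the column containing p, det(A) is linear in p: det(A) = (23)·p + (-120).
Set (23)·p + (-120) = -28  ⇒  (23)·p = 92  ⇒  p = 4.

4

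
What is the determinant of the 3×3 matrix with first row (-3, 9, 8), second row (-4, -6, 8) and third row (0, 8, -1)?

Expand along column 1:
  + (-3) · |-6 8; 8 -1| = (-3)·(6 − 64) = 174
  − (-4) · |9 8; 8 -1| = −(-4)·(-9 − 64) = -292
Sum: (174) + (-292) = -118

The determinant is -118.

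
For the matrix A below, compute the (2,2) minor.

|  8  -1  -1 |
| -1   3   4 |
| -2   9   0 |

-2

Delete row 2 and column 2; the remaining 2×2 submatrix is [8 -1; -2 0].
Its determinant is 8·0 − (-1)·(-2) = -2.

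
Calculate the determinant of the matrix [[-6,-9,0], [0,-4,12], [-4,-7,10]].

Expand along row 1:
  + (-6) · |-4 12; -7 10| = (-6)·(-40 − (-84)) = -264
  − (-9) · |0 12; -4 10| = −(-9)·(0 − (-48)) = 432
Sum: (-264) + (432) = 168

168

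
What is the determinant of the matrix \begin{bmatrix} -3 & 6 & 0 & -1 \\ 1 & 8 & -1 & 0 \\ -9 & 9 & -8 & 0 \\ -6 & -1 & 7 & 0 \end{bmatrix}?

Expand along column 4 (it has 3 zeros):
  − (-1) · M_14   where M_14 = det([1 8 -1; -9 9 -8; -6 -1 7]) = 880
det = (-1)·(-1)·(880) = 880

The determinant is 880.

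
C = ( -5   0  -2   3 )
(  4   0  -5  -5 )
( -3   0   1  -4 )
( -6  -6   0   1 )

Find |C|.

1320

Expand along column 2 (it has 3 zeros):
  + (-6) · M_42   where M_42 = det([-5 -2 3; 4 -5 -5; -3 1 -4]) = -220
det = (+1)·(-6)·(-220) = 1320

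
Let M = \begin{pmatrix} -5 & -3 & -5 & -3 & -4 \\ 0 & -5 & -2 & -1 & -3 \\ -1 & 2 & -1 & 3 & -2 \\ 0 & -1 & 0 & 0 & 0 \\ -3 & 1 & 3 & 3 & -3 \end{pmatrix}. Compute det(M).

Expand along row 4 (it has 4 zeros):
  + (-1) · M_42   where M_42 = det([-5 -5 -3 -4; 0 -2 -1 -3; -1 -1 3 -2; -3 3 3 -3]) = -324
det = (+1)·(-1)·(-324) = 324

det(M) = 324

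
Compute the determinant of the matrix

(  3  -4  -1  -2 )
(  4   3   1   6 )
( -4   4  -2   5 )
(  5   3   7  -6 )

Expand along row 1:
  + (3) · M_11   where M_11 = det([3 1 6; 4 -2 5; 3 7 -6]) = 174
  − (-4) · M_12   where M_12 = det([4 1 6; -4 -2 5; 5 7 -6]) = -199
  + (-1) · M_13   where M_13 = det([4 3 6; -4 4 5; 5 3 -6]) = -345
  − (-2) · M_14   where M_14 = det([4 3 1; -4 4 -2; 5 3 7]) = 158
det = (+1)·(3)·(174) + (-1)·(-4)·(-199) + (+1)·(-1)·(-345) + (-1)·(-2)·(158) = 387

The determinant is 387.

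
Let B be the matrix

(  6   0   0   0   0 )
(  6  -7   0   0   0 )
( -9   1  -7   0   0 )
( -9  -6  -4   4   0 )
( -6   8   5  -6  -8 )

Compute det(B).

-9408

B is lower triangular, so det(B) is the product of the diagonal entries:
det = (6) · (-7) · (-7) · (4) · (-8) = -9408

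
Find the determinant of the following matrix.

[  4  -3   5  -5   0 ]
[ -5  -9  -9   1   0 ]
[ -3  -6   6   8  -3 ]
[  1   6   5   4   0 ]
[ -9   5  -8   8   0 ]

Expand along column 5 (it has 4 zeros):
  + (-3) · M_35   where M_35 = det([4 -3 5 -5; -5 -9 -9 1; 1 6 5 4; -9 5 -8 8]) = 753
det = (+1)·(-3)·(753) = -2259

-2259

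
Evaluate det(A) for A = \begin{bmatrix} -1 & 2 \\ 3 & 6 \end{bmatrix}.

The determinant is -12.

det(A) = (-1)·6 − 2·3 = -6 − 6 = -12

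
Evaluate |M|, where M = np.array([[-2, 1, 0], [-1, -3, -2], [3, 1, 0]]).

|M| = -10

Expand along column 3:
  − (-2) · |-2 1; 3 1| = −(-2)·(-2 − 3) = -10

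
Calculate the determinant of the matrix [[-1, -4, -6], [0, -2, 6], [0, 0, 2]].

The determinant is 4.

The matrix is upper triangular, so the determinant is the product of the diagonal entries:
det = (-1) · (-2) · (2) = 4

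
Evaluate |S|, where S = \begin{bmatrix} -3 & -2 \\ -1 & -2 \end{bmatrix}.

4

det(S) = (-3)·(-2) − (-2)·(-1) = 6 − 2 = 4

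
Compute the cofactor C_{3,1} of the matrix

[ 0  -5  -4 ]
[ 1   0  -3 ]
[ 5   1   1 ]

Delete row 3 and column 1; the remaining 2×2 submatrix is [-5 -4; 0 -3].
Its determinant is (-5)·(-3) − (-4)·0 = 15.
The cofactor carries sign (−1)^(3+1) = +1, so C_{3,1} = +(15) = 15.

The cofactor is 15.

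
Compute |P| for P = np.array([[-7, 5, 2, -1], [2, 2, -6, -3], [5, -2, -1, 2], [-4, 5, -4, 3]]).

-511

Expand along row 1:
  + (-7) · M_11   where M_11 = det([2 -6 -3; -2 -1 2; 5 -4 3]) = -125
  − (5) · M_12   where M_12 = det([2 -6 -3; 5 -1 2; -4 -4 3]) = 220
  + (2) · M_13   where M_13 = det([2 2 -3; 5 -2 2; -4 5 3]) = -129
  − (-1) · M_14   where M_14 = det([2 2 -6; 5 -2 -1; -4 5 -4]) = -28
det = (+1)·(-7)·(-125) + (-1)·(5)·(220) + (+1)·(2)·(-129) + (-1)·(-1)·(-28) = -511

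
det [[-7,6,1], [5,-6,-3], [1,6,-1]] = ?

-120

Expand along column 1:
  + (-7) · |-6 -3; 6 -1| = (-7)·(6 − (-18)) = -168
  − 5 · |6 1; 6 -1| = −5·(-6 − 6) = 60
  + 1 · |6 1; -6 -3| = 1·(-18 − (-6)) = -12
Sum: (-168) + (60) + (-12) = -120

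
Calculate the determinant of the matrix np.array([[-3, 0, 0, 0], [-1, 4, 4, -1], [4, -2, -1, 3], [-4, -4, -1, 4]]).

54

Expand along row 1 (it has 3 zeros):
  + (-3) · M_11   where M_11 = det([4 4 -1; -2 -1 3; -4 -1 4]) = -18
det = (+1)·(-3)·(-18) = 54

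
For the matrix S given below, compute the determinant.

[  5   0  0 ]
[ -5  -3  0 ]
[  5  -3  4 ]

S is lower triangular, so det(S) is the product of the diagonal entries:
det = (5) · (-3) · (4) = -60

-60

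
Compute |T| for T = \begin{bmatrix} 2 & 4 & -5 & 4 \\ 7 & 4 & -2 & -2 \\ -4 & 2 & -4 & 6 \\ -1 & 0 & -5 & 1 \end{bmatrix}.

Expand along row 4 (it has 1 zero):
  − (-1) · M_41   where M_41 = det([4 -5 4; 4 -2 -2; 2 -4 6]) = 12
  − (-5) · M_43   where M_43 = det([2 4 4; 7 4 -2; -4 2 6]) = 40
  + (1) · M_44   where M_44 = det([2 4 -5; 7 4 -2; -4 2 -4]) = -30
det = (-1)·(-1)·(12) + (-1)·(-5)·(40) + (+1)·(1)·(-30) = 182

182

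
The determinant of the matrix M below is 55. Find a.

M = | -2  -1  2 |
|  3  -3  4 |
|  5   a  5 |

Expanding along the column containing a, det(M) is linear in a: det(M) = (14)·a + (55).
Set (14)·a + (55) = 55  ⇒  (14)·a = 0  ⇒  a = 0.

a = 0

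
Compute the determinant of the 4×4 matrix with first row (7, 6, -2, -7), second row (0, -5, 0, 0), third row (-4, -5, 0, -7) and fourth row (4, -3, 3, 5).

Expand along row 2 (it has 3 zeros):
  + (-5) · M_22   where M_22 = det([7 -2 -7; -4 0 -7; 4 3 5]) = 247
det = (+1)·(-5)·(247) = -1235

The determinant is -1235.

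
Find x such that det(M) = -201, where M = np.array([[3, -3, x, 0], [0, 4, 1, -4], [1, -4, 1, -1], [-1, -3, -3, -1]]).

0

Expanding along the row containing x, det(M) is linear in x: det(M) = (36)·x + (-201).
Set (36)·x + (-201) = -201  ⇒  (36)·x = 0  ⇒  x = 0.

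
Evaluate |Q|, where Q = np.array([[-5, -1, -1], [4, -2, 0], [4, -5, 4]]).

Expand along column 3:
  + (-1) · |4 -2; 4 -5| = (-1)·(-20 − (-8)) = 12
  + 4 · |-5 -1; 4 -2| = 4·(10 − (-4)) = 56
Sum: (12) + (56) = 68

det(Q) = 68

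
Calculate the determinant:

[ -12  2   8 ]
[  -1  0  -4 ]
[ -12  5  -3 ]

Expand along column 2:
  − 2 · |-1 -4; -12 -3| = −2·(3 − 48) = 90
  − 5 · |-12 8; -1 -4| = −5·(48 − (-8)) = -280
Sum: (90) + (-280) = -190

-190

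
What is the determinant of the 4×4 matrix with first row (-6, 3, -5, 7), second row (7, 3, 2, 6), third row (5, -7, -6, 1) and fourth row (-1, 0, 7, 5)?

7354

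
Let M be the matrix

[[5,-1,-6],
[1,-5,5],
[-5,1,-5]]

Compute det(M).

The determinant is 264.

Expand along row 1:
  + 5 · |-5 5; 1 -5| = 5·(25 − 5) = 100
  − (-1) · |1 5; -5 -5| = −(-1)·(-5 − (-25)) = 20
  + (-6) · |1 -5; -5 1| = (-6)·(1 − 25) = 144
Sum: (100) + (20) + (144) = 264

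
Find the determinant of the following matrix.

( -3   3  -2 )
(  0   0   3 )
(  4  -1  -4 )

The determinant is 27.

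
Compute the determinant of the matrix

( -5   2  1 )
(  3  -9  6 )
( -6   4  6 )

Expand along column 1:
  + (-5) · |-9 6; 4 6| = (-5)·(-54 − 24) = 390
  − 3 · |2 1; 4 6| = −3·(12 − 4) = -24
  + (-6) · |2 1; -9 6| = (-6)·(12 − (-9)) = -126
Sum: (390) + (-24) + (-126) = 240

240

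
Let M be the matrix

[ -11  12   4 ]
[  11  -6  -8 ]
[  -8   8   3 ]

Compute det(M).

det(M) = 26

Expand along column 1:
  + (-11) · |-6 -8; 8 3| = (-11)·(-18 − (-64)) = -506
  − 11 · |12 4; 8 3| = −11·(36 − 32) = -44
  + (-8) · |12 4; -6 -8| = (-8)·(-96 − (-24)) = 576
Sum: (-506) + (-44) + (576) = 26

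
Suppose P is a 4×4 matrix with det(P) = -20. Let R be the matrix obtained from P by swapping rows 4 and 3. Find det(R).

The determinant is 20.

Swapping two rows multiplies the determinant by −1.
det(R) = (-1)·(-20) = 20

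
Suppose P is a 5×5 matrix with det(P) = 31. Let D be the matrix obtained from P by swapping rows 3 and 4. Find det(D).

Swapping two rows multiplies the determinant by −1.
det(D) = (-1)·(31) = -31

-31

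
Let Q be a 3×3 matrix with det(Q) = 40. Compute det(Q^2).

det(Q^2) = (det Q)^2 = (40)^2 = 1600

1600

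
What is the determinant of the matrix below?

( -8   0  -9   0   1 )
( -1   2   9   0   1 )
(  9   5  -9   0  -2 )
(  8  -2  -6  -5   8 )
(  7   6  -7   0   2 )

Expand along column 4 (it has 4 zeros):
  + (-5) · M_44   where M_44 = det([-8 0 -9 1; -1 2 9 1; 9 5 -9 -2; 7 6 -7 2]) = 2395
det = (+1)·(-5)·(2395) = -11975

The determinant is -11975.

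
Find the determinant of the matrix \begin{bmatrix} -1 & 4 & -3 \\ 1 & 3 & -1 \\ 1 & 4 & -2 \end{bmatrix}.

3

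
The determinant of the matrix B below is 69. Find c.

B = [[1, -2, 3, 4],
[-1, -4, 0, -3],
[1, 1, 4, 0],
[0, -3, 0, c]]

Expanding along the column containing c, det(B) is linear in c: det(B) = (-15)·c + (39).
Set (-15)·c + (39) = 69  ⇒  (-15)·c = 30  ⇒  c = -2.

-2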